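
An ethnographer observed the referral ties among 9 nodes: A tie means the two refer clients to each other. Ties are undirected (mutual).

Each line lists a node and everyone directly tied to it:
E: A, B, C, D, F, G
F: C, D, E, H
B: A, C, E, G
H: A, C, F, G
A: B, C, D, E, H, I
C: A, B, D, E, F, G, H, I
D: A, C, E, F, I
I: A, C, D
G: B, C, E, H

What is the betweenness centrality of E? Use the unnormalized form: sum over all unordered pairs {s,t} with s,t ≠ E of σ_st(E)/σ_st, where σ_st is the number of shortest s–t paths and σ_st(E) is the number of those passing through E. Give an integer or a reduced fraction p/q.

Pairs whose geodesics pass through E — A–G: 1/4; A–F: 1/4; G–D: 1/2; G–F: 1/3; D–B: 1/3; F–B: 1/2.
All other pairs contribute 0.
Summing the contributions gives betweenness(E) = 13/6.

13/6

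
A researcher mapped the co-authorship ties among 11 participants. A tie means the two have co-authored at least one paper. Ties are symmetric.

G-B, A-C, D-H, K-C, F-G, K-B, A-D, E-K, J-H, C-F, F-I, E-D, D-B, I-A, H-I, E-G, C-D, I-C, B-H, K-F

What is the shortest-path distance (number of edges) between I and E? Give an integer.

One shortest route is I – A – D – E, which uses 3 edges, and at distance 2 from I we only reach {B, D, G, J, K}, which does not include E. So d(I,E) = 3.

3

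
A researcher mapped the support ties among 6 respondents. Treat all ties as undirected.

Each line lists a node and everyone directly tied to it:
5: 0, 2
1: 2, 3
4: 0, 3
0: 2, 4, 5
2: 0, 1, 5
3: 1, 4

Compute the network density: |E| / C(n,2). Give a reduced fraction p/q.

There are 7 edges and 6 nodes, so the maximum possible is C(6,2) = 15.
Density = 7/15.

7/15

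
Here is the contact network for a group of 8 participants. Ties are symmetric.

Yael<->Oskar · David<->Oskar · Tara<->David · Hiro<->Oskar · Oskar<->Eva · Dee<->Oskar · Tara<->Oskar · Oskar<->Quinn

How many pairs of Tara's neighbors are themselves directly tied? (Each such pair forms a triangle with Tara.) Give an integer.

Tara's neighbors: David and Oskar.
Neighbor pairs that are themselves tied: Tara–David–Oskar. Each forms one triangle with Tara, for 1 in total.

1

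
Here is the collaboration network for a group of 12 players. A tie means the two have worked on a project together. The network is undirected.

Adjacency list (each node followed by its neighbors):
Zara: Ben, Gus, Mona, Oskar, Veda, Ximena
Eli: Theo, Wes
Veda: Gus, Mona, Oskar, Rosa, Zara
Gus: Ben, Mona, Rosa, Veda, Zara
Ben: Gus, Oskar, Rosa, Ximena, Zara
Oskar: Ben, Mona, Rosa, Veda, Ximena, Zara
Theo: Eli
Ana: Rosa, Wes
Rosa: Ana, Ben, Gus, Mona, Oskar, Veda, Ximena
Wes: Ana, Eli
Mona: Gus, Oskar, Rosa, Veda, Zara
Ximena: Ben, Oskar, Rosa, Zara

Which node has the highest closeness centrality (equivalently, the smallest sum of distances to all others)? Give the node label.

Rosa

Farness (sum of distances to all others) for each node — Ana:22, Ben:23, Eli:36, Gus:23, Mona:23, Oskar:22, Rosa:18, Theo:46, Veda:23, Wes:28, Ximena:24, Zara:26.
The smallest farness is 18, for Rosa, so Rosa has the highest closeness.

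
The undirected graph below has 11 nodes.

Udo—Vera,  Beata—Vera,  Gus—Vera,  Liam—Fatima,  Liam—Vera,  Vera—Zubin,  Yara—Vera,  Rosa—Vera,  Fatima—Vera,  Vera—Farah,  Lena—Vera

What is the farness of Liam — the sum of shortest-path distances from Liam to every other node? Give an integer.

Distances from Liam: Beata:2, Farah:2, Fatima:1, Gus:2, Lena:2, Rosa:2, Udo:2, Vera:1, Yara:2, Zubin:2.
Sum = 2 + 2 + 1 + 2 + 2 + 2 + 2 + 1 + 2 + 2 = 18.

18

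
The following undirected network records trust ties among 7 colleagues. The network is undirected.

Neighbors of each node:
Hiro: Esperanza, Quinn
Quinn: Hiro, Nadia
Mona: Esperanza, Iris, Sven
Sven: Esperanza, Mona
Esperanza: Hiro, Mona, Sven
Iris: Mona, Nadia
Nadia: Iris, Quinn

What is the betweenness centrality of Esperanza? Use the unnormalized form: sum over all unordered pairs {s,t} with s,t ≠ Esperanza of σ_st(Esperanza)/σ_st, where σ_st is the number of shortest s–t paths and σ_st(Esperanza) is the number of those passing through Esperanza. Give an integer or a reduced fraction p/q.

Pairs whose geodesics pass through Esperanza — Hiro–Iris: 1/2; Hiro–Mona: 1; Hiro–Sven: 1; Quinn–Mona: 1/2; Quinn–Sven: 1.
All other pairs contribute 0.
Summing the contributions gives betweenness(Esperanza) = 4.

4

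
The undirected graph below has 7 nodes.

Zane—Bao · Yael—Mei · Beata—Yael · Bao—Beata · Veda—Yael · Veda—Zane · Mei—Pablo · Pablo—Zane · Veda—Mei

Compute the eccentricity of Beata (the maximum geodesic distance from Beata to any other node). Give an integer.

3

Distances from Beata: Bao:1, Mei:2, Pablo:3, Veda:2, Yael:1, Zane:2.
The largest is 3 (to Pablo), so the eccentricity of Beata is 3.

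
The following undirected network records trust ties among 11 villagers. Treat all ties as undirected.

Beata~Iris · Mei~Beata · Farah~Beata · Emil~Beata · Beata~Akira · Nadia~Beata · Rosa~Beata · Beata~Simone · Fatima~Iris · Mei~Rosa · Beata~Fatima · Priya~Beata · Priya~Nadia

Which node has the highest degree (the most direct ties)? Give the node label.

Degrees — Akira:1, Beata:10, Emil:1, Farah:1, Fatima:2, Iris:2, Mei:2, Nadia:2, Priya:2, Rosa:2, Simone:1.
The maximum is 10, attained only by Beata.

Beata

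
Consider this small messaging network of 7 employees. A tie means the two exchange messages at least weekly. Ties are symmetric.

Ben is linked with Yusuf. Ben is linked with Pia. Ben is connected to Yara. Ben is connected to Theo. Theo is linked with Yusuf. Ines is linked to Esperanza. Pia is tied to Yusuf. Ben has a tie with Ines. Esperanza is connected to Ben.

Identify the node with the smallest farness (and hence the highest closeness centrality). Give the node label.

Farness (sum of distances to all others) for each node — Ben:6, Esperanza:10, Ines:10, Pia:10, Theo:10, Yara:11, Yusuf:9.
The smallest farness is 6, for Ben, so Ben has the highest closeness.

Ben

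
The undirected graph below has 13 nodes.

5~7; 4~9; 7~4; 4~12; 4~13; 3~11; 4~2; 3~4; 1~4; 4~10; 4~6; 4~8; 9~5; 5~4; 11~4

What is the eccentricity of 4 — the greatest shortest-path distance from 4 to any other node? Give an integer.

Distances from 4: 1:1, 2:1, 3:1, 5:1, 6:1, 7:1, 8:1, 9:1, 10:1, 11:1, 12:1, 13:1.
The largest is 1 (to 1, 6, 2, 3, 12, 9, 13, 11, 8, 10, 5, and 7), so the eccentricity of 4 is 1.

1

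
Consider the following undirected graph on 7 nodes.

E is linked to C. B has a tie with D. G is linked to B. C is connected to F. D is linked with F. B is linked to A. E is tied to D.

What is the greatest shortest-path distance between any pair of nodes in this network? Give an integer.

Eccentricity of each node (its greatest distance to any other): A:4, B:3, C:4, D:2, E:3, F:3, G:4.
The maximum eccentricity is 4, realized for instance by the pair G–C via G – B – D – F – C. So the diameter is 4.

4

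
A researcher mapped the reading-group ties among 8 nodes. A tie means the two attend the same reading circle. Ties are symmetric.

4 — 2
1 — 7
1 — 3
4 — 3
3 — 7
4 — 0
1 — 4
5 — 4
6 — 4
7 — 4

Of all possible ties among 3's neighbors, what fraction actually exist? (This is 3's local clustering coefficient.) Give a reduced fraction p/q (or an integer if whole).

1

3's neighbors: 1, 4, and 7 (k = 3).
Possible neighbor pairs: C(3,2) = 3. Edges among them: 1–4, 1–7, 4–7 → e = 3.
Clustering(3) = 3/3 = 1.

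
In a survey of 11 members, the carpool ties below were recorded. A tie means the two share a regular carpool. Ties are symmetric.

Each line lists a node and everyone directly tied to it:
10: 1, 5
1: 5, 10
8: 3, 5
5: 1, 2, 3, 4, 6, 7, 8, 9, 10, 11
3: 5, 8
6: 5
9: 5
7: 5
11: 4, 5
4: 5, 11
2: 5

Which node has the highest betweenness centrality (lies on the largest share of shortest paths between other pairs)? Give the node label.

Unnormalized betweenness of each node: 1:0, 2:0, 3:0, 4:0, 5:42, 6:0, 7:0, 8:0, 9:0, 10:0, 11:0.
5 has the largest value, 42, making it the main broker — the node through which the most shortest paths run.

5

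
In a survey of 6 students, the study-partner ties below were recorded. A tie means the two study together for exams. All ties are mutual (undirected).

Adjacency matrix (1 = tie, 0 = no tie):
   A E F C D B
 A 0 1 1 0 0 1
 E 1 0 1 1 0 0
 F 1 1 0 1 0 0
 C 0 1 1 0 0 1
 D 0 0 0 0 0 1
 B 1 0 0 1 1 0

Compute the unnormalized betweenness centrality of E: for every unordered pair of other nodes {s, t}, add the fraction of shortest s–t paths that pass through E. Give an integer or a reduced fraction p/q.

Pairs whose geodesics pass through E — A–C: 1/3.
All other pairs contribute 0.
Summing the contributions gives betweenness(E) = 1/3.

1/3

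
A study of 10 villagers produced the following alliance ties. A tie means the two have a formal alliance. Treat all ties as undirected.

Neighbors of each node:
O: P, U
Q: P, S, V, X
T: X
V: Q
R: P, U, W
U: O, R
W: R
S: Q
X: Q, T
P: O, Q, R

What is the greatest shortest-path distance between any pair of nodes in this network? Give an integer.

5

Eccentricity of each node (its greatest distance to any other): O:4, P:3, Q:3, R:4, S:4, T:5, U:5, V:4, W:5, X:4.
The maximum eccentricity is 5, realized for instance by the pair T–W via T – X – Q – P – R – W. So the diameter is 5.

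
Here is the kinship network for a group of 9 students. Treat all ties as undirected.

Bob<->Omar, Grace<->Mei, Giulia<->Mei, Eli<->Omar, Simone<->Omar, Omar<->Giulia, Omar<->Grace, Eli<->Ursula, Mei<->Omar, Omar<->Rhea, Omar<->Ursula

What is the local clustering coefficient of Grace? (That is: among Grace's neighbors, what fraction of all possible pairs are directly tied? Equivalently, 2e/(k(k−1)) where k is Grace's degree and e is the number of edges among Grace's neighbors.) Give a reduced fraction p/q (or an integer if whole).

Grace's neighbors: Mei and Omar (k = 2).
Possible neighbor pairs: C(2,2) = 1. Edges among them: Mei–Omar → e = 1.
Clustering(Grace) = 1/1.

1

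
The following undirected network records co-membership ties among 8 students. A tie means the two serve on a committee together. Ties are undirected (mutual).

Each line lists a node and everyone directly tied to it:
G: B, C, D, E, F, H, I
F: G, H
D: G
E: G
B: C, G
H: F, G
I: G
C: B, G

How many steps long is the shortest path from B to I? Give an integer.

2

One shortest route is B – G – I, which uses 2 edges, and B and I are not directly tied, so nothing shorter exists. So d(B,I) = 2.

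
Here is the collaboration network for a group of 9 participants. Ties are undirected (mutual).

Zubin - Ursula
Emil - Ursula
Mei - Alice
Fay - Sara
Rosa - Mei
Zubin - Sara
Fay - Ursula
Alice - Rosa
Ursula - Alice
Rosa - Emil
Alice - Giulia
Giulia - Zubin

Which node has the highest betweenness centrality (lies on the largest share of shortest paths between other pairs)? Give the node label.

Ursula

Unnormalized betweenness of each node: Alice:293/30, Emil:26/15, Fay:31/15, Giulia:11/5, Mei:0, Rosa:11/6, Sara:5/6, Ursula:182/15, Zubin:163/30.
Ursula has the largest value, 182/15, making it the main broker — the node through which the most shortest paths run.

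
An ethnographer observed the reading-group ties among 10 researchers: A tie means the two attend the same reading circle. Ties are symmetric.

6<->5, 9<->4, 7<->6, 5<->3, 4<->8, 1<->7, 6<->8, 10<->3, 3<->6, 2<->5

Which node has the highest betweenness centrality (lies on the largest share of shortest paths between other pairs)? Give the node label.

Unnormalized betweenness of each node: 1:0, 2:0, 3:8, 4:8, 5:8, 6:26, 7:8, 8:14, 9:0, 10:0.
6 has the largest value, 26, making it the main broker — the node through which the most shortest paths run.

6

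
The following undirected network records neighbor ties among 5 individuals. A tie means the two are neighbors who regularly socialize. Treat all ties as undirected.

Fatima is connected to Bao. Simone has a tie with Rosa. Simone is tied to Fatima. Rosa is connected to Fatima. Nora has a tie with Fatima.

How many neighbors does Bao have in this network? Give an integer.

1

Bao is directly tied to Fatima. That is 1 neighbor, so the degree of Bao is 1.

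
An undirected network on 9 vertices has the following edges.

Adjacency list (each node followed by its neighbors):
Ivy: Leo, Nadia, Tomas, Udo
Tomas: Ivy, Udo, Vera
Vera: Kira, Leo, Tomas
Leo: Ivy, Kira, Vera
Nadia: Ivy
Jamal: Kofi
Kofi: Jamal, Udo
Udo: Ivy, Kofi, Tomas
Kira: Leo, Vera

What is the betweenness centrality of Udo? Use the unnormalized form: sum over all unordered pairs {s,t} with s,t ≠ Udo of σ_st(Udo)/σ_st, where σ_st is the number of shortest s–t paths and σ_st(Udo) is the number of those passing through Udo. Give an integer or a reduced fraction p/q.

Pairs whose geodesics pass through Udo — Nadia–Kofi: 1; Nadia–Jamal: 1; Kofi–Tomas: 1; Kofi–Leo: 1; Kofi–Kira: 2/2; Kofi–Vera: 1; Kofi–Ivy: 1; Tomas–Jamal: 1; Leo–Jamal: 1; Jamal–Kira: 2/2; Jamal–Vera: 1; Jamal–Ivy: 1.
All other pairs contribute 0.
Summing the contributions gives betweenness(Udo) = 12.

12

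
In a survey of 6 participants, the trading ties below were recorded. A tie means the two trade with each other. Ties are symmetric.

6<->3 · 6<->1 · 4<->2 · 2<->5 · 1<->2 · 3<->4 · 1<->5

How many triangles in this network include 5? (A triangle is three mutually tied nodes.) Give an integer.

1

5's neighbors: 1 and 2.
Neighbor pairs that are themselves tied: 5–1–2. Each forms one triangle with 5, for 1 in total.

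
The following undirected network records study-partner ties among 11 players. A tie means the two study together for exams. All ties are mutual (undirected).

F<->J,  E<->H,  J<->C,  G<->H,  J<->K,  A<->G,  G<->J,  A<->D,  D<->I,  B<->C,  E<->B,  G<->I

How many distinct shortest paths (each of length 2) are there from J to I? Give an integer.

1

The shortest distance is 2, and the only length-2 path is J–G–I. So there is exactly 1 shortest path.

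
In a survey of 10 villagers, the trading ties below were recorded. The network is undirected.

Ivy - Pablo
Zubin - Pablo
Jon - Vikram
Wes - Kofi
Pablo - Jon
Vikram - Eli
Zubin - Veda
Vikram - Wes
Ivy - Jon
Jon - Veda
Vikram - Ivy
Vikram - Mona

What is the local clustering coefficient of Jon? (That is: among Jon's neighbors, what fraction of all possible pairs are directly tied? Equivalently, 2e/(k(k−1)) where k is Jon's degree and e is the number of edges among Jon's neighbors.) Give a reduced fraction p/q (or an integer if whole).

1/3

Jon's neighbors: Ivy, Pablo, Veda, and Vikram (k = 4).
Possible neighbor pairs: C(4,2) = 6. Edges among them: Ivy–Pablo, Ivy–Vikram → e = 2.
Clustering(Jon) = 2/6 = 1/3.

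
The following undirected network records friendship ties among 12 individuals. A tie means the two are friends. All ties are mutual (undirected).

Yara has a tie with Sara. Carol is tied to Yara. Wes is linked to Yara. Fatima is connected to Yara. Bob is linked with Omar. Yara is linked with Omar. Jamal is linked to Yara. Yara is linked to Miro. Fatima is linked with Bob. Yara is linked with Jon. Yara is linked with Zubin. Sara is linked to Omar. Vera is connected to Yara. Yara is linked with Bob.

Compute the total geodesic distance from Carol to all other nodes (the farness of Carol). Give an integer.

Distances from Carol: Bob:2, Fatima:2, Jamal:2, Jon:2, Miro:2, Omar:2, Sara:2, Vera:2, Wes:2, Yara:1, Zubin:2.
Sum = 2 + 2 + 2 + 2 + 2 + 2 + 2 + 2 + 2 + 1 + 2 = 21.

21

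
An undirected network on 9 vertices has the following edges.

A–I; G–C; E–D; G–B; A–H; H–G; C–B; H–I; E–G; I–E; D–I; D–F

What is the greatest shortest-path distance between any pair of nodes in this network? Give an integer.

4

Eccentricity of each node (its greatest distance to any other): A:3, B:4, C:4, D:3, E:2, F:4, G:3, H:3, I:3.
The maximum eccentricity is 4, realized for instance by the pair B–F via B – G – E – D – F. So the diameter is 4.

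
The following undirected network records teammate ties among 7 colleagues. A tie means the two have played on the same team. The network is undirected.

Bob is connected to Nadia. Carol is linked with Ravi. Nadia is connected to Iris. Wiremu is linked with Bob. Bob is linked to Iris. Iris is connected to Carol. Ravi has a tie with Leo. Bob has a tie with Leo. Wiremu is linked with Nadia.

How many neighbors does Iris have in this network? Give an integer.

Iris is directly tied to Bob, Carol, and Nadia. That is 3 neighbors, so the degree of Iris is 3.

3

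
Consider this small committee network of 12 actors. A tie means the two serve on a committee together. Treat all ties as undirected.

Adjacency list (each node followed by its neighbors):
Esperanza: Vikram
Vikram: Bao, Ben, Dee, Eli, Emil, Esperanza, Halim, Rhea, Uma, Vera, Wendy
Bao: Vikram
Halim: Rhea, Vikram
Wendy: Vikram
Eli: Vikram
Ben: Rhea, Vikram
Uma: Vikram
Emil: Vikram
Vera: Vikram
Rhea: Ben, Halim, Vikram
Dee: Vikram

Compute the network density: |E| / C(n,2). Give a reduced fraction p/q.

There are 13 edges and 12 nodes, so the maximum possible is C(12,2) = 66.
Density = 13/66.

13/66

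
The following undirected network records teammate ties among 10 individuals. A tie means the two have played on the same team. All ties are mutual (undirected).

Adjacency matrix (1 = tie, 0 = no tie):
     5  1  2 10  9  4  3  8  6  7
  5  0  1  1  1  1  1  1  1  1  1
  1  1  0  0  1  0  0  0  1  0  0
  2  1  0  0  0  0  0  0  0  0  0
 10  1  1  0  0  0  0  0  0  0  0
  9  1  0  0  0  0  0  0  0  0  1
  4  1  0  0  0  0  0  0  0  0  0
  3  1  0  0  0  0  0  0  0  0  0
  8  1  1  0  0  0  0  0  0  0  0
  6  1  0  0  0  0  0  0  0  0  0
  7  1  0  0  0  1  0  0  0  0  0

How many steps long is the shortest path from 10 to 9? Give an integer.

One shortest route is 10 – 5 – 9, which uses 2 edges, and 10 and 9 are not directly tied, so nothing shorter exists. So d(10,9) = 2.

2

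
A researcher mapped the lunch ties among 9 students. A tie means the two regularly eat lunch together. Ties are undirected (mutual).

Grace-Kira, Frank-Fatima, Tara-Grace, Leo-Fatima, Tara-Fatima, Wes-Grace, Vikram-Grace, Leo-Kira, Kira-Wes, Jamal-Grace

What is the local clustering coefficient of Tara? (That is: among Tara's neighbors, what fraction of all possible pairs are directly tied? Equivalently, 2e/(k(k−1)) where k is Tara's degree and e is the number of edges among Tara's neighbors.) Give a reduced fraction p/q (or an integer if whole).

Tara's neighbors: Fatima and Grace (k = 2).
Possible neighbor pairs: C(2,2) = 1. Edges among them: none → e = 0.
Clustering(Tara) = 0/1.

0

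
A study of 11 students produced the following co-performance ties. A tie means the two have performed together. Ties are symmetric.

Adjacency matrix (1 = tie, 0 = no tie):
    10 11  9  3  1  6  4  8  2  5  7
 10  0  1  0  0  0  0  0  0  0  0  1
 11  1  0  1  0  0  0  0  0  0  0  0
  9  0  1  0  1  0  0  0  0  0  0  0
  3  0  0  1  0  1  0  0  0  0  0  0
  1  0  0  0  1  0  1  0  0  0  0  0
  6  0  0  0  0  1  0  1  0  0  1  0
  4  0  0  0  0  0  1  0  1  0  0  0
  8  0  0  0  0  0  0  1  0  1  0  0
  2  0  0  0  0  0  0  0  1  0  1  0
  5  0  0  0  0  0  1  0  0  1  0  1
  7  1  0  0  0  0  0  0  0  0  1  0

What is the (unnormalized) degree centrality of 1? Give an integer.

1 is directly tied to 3 and 6. That is 2 neighbors, so the degree of 1 is 2.

2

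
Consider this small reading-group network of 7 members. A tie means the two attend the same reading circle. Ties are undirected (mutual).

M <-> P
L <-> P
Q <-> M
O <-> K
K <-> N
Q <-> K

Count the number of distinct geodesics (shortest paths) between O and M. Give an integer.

The shortest distance is 3, and the only length-3 path is O–K–Q–M. So there is exactly 1 shortest path.

1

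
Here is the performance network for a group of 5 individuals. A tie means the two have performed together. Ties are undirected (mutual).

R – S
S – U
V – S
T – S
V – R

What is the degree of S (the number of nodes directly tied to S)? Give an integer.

S is directly tied to R, T, U, and V. That is 4 neighbors, so the degree of S is 4.

4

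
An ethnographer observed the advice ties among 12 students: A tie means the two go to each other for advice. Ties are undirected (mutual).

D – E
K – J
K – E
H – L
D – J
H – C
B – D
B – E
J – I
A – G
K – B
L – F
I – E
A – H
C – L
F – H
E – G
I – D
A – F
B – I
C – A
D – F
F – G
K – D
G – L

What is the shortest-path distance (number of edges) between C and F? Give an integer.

One shortest route is C – H – F, which uses 2 edges, and C and F are not directly tied, so nothing shorter exists. So d(C,F) = 2.

2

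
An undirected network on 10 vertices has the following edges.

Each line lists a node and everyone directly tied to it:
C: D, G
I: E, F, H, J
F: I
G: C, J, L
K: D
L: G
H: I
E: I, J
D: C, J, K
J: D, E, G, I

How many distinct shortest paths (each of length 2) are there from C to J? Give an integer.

The shortest distance is 2. The length-2 paths are: C–G–J; C–D–J.
That gives 2 distinct shortest paths.

2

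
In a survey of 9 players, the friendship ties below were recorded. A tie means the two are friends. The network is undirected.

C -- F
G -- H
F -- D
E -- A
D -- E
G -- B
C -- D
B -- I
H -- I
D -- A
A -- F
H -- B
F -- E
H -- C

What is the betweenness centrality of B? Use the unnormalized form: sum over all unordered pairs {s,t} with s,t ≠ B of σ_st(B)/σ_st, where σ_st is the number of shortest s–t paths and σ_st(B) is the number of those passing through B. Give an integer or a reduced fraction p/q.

1/2

Pairs whose geodesics pass through B — I–G: 1/2.
All other pairs contribute 0.
Summing the contributions gives betweenness(B) = 1/2.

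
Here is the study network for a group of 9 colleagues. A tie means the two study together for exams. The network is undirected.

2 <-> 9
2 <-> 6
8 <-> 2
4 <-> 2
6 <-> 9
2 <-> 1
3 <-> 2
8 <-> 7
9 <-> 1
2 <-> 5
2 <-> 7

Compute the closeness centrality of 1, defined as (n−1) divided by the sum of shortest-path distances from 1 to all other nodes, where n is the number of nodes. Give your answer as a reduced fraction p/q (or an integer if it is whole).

Distances from 1: 2:1, 3:2, 4:2, 5:2, 6:2, 7:2, 8:2, 9:1. Sum = 14.
n = 9, so closeness = 8/14 = 4/7.

4/7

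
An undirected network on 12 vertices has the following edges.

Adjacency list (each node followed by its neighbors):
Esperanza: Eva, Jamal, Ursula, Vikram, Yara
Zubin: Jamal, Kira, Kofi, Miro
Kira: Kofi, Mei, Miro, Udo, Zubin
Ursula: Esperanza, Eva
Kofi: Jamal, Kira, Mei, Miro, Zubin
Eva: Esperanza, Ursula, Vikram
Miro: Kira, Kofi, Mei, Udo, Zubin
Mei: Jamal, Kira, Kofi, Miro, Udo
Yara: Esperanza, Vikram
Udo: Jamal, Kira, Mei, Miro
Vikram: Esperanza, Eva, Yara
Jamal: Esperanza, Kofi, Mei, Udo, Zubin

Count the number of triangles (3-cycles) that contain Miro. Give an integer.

Miro's neighbors: Kira, Kofi, Mei, Udo, and Zubin.
Neighbor pairs that are themselves tied: Miro–Kira–Kofi; Miro–Kira–Mei; Miro–Kira–Udo; Miro–Kira–Zubin; Miro–Kofi–Mei; Miro–Kofi–Zubin; Miro–Mei–Udo. Each forms one triangle with Miro, for 7 in total.

7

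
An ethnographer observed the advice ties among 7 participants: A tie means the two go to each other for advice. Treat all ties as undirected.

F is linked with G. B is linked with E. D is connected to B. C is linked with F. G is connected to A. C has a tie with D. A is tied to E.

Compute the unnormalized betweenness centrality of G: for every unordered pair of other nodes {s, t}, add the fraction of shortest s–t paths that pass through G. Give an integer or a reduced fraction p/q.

3

Pairs whose geodesics pass through G — F–E: 1; F–A: 1; C–A: 1.
All other pairs contribute 0.
Summing the contributions gives betweenness(G) = 3.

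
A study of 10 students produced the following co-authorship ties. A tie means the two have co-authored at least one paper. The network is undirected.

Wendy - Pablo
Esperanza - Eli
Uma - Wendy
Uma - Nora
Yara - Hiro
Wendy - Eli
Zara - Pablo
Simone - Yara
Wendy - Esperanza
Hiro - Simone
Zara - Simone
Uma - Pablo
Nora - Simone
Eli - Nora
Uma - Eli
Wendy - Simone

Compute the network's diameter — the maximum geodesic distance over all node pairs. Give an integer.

3

Eccentricity of each node (its greatest distance to any other): Eli:3, Esperanza:3, Hiro:3, Nora:2, Pablo:3, Simone:2, Uma:3, Wendy:2, Yara:3, Zara:3.
The maximum eccentricity is 3, realized for instance by the pair Esperanza–Zara via Esperanza – Wendy – Pablo – Zara. So the diameter is 3.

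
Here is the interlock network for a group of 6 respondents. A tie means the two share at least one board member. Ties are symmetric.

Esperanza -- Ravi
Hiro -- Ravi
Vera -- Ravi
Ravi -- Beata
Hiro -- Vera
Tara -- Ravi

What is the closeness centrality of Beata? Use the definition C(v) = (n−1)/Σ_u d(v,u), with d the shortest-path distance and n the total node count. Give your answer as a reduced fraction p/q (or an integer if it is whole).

Distances from Beata: Esperanza:2, Hiro:2, Ravi:1, Tara:2, Vera:2. Sum = 9.
n = 6, so closeness = 5/9.

5/9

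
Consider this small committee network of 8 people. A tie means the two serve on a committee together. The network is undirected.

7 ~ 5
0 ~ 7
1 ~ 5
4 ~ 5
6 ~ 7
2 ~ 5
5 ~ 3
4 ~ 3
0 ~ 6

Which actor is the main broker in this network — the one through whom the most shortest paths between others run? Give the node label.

Unnormalized betweenness of each node: 0:0, 1:0, 2:0, 3:0, 4:0, 5:17, 6:0, 7:10.
5 has the largest value, 17, making it the main broker — the node through which the most shortest paths run.

5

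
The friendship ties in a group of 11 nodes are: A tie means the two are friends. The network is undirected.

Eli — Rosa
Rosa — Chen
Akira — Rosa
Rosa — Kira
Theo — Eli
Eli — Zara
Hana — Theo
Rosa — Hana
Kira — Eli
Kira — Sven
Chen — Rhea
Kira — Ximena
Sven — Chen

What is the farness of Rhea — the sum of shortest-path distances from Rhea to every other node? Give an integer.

Distances from Rhea: Akira:3, Chen:1, Eli:3, Hana:3, Kira:3, Rosa:2, Sven:2, Theo:4, Ximena:4, Zara:4.
Sum = 3 + 1 + 3 + 3 + 3 + 2 + 2 + 4 + 4 + 4 = 29.

29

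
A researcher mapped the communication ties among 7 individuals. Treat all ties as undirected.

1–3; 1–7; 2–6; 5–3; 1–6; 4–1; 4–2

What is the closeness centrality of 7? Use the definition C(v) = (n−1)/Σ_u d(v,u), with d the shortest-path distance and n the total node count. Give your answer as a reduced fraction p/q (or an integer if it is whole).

6/13

Distances from 7: 1:1, 2:3, 3:2, 4:2, 5:3, 6:2. Sum = 13.
n = 7, so closeness = 6/13.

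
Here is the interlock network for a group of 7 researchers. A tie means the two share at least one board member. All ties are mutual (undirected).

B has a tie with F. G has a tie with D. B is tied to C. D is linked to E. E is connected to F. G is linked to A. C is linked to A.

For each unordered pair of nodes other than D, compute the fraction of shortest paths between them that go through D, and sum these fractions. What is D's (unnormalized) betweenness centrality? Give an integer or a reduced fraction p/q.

3

Pairs whose geodesics pass through D — A–E: 1; G–E: 1; G–F: 1.
All other pairs contribute 0.
Summing the contributions gives betweenness(D) = 3.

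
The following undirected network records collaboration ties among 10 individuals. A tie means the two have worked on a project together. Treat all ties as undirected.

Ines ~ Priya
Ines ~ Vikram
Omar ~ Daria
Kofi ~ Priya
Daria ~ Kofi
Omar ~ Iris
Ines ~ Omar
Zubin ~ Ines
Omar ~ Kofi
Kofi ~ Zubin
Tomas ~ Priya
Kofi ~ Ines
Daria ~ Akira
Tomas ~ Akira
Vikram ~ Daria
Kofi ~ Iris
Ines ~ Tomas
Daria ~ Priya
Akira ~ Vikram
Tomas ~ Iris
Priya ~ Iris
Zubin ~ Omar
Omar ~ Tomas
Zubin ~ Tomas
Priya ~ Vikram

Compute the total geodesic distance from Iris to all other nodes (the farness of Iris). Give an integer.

14

Distances from Iris: Akira:2, Daria:2, Ines:2, Kofi:1, Omar:1, Priya:1, Tomas:1, Vikram:2, Zubin:2.
Sum = 2 + 2 + 2 + 1 + 1 + 1 + 1 + 2 + 2 = 14.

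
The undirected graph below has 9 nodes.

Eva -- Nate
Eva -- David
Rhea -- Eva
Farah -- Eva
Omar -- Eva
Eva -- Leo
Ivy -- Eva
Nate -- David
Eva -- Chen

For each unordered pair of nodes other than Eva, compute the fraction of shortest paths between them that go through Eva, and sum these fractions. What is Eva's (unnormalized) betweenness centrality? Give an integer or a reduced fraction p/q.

27

Pairs whose geodesics pass through Eva — Ivy–Farah: 1; Ivy–Omar: 1; Ivy–Chen: 1; Ivy–David: 1; Ivy–Leo: 1; Ivy–Rhea: 1; Ivy–Nate: 1; Farah–Omar: 1; Farah–Chen: 1; Farah–David: 1; Farah–Leo: 1; Farah–Rhea: 1; Farah–Nate: 1; Omar–Chen: 1 … (+13 more pairs).
All other pairs contribute 0.
Summing the contributions gives betweenness(Eva) = 27.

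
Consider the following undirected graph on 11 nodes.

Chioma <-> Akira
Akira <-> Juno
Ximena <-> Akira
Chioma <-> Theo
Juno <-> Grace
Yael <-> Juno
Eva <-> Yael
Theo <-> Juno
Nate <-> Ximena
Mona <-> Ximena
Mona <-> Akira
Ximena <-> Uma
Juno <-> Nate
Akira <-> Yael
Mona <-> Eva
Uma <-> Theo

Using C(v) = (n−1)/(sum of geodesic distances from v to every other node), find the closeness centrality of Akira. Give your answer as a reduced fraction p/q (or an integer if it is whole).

Distances from Akira: Chioma:1, Eva:2, Grace:2, Juno:1, Mona:1, Nate:2, Theo:2, Uma:2, Ximena:1, Yael:1. Sum = 15.
n = 11, so closeness = 10/15 = 2/3.

2/3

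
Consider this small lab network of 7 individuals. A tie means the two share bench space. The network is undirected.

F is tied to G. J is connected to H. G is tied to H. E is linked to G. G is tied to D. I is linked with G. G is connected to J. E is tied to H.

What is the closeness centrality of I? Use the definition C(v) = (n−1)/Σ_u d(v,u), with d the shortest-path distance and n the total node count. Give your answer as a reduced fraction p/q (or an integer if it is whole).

6/11

Distances from I: D:2, E:2, F:2, G:1, H:2, J:2. Sum = 11.
n = 7, so closeness = 6/11.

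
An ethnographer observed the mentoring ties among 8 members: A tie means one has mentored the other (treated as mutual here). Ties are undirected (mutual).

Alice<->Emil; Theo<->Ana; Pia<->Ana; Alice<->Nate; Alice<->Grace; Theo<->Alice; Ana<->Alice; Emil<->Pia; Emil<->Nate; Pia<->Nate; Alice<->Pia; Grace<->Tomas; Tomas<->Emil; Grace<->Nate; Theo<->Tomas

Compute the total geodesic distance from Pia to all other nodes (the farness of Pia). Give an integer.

10

Distances from Pia: Alice:1, Ana:1, Emil:1, Grace:2, Nate:1, Theo:2, Tomas:2.
Sum = 1 + 1 + 1 + 2 + 1 + 2 + 2 = 10.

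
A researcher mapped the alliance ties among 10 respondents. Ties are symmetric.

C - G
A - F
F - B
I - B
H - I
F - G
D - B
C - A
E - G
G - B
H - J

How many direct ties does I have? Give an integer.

I is directly tied to B and H. That is 2 neighbors, so the degree of I is 2.

2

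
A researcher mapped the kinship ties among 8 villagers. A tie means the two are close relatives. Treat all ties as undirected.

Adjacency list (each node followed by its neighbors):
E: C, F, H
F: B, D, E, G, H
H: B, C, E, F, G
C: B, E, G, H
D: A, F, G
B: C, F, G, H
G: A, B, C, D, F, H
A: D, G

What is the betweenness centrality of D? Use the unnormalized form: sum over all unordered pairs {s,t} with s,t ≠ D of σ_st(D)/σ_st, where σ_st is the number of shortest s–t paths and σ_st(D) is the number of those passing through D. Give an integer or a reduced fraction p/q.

Pairs whose geodesics pass through D — A–E: 1/4; A–F: 1/2.
All other pairs contribute 0.
Summing the contributions gives betweenness(D) = 3/4.

3/4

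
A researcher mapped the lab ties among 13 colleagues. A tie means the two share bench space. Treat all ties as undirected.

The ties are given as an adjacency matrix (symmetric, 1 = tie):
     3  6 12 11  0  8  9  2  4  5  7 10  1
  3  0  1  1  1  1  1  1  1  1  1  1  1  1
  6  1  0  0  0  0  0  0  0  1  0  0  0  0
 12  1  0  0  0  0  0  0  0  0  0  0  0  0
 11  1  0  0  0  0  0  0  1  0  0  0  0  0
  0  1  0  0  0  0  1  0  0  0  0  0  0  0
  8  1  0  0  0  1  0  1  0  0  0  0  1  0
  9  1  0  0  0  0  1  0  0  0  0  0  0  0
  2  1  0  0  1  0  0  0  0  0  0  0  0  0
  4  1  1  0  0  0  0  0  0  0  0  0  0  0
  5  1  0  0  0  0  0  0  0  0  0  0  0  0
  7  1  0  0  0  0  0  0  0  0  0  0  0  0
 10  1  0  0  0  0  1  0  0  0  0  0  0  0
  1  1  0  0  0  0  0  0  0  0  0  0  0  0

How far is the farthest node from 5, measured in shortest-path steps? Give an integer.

Distances from 5: 0:2, 1:2, 2:2, 3:1, 4:2, 6:2, 7:2, 8:2, 9:2, 10:2, 11:2, 12:2.
The largest is 2 (to 6, 12, 11, 0, 8, 9, 2, 4, 7, 10, and 1), so the eccentricity of 5 is 2.

2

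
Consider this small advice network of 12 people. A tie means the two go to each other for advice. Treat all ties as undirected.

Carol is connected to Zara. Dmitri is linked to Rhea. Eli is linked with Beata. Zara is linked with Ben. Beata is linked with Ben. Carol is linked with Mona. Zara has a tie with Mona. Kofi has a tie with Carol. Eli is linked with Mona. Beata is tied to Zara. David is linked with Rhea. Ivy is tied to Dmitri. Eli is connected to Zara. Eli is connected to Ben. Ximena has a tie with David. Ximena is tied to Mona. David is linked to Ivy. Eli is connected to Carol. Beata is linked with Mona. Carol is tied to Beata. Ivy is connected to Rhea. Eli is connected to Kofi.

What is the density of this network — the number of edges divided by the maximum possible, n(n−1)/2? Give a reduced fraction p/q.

1/3

There are 22 edges and 12 nodes, so the maximum possible is C(12,2) = 66.
Density = 22/66 = 1/3.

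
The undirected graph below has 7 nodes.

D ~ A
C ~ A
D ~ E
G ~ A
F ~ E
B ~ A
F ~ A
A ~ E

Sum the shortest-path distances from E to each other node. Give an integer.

Distances from E: A:1, B:2, C:2, D:1, F:1, G:2.
Sum = 1 + 2 + 2 + 1 + 1 + 2 = 9.

9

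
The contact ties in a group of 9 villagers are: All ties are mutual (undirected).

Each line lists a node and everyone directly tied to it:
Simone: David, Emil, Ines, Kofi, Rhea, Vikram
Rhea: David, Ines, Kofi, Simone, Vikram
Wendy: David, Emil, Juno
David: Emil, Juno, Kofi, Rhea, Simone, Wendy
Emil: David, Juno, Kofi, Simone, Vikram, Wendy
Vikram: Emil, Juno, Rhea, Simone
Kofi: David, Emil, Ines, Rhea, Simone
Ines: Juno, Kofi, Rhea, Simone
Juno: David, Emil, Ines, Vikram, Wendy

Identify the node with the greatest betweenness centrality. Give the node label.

David

Unnormalized betweenness of each node: David:19/6, Emil:8/3, Ines:11/12, Juno:8/3, Kofi:5/6, Rhea:7/6, Simone:7/4, Vikram:5/6, Wendy:0.
David has the largest value, 19/6, making it the main broker — the node through which the most shortest paths run.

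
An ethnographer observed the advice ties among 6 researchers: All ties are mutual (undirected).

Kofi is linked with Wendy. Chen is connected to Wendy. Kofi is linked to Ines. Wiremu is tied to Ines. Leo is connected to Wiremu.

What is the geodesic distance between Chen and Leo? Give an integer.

5

One shortest route is Chen – Wendy – Kofi – Ines – Wiremu – Leo, which uses 5 edges, and at distance 4 from Chen we only reach {Wiremu}, which does not include Leo. So d(Chen,Leo) = 5.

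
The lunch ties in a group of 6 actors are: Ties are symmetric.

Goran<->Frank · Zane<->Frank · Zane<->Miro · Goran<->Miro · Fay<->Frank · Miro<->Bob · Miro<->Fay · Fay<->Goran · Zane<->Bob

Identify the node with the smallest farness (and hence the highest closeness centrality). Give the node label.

Farness (sum of distances to all others) for each node — Bob:8, Fay:7, Frank:7, Goran:7, Miro:6, Zane:7.
The smallest farness is 6, for Miro, so Miro has the highest closeness.

Miro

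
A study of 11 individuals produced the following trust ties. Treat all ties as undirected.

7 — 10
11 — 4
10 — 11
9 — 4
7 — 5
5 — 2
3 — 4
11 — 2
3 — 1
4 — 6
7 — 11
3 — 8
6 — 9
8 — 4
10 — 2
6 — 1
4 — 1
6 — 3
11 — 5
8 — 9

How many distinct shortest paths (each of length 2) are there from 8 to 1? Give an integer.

The shortest distance is 2. The length-2 paths are: 8–3–1; 8–4–1.
That gives 2 distinct shortest paths.

2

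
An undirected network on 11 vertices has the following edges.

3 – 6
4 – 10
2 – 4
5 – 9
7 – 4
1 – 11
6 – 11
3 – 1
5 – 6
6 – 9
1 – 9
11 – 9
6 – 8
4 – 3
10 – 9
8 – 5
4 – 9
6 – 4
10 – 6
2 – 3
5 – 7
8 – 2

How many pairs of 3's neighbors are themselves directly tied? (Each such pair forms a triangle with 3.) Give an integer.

3's neighbors: 1, 2, 4, and 6.
Neighbor pairs that are themselves tied: 3–2–4; 3–4–6. Each forms one triangle with 3, for 2 in total.

2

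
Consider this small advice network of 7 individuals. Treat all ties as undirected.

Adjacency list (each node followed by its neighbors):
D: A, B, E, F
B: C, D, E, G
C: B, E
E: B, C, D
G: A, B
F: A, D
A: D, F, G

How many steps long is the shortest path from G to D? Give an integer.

2

One shortest route is G – A – D, which uses 2 edges, and G and D are not directly tied, so nothing shorter exists. So d(G,D) = 2.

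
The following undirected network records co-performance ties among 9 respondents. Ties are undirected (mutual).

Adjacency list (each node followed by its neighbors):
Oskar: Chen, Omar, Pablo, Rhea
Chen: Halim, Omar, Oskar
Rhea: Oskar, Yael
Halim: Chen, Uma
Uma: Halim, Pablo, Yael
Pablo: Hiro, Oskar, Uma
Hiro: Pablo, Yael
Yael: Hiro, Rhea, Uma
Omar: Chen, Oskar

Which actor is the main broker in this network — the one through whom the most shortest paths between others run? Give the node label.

Oskar

Unnormalized betweenness of each node: Chen:3, Halim:2, Hiro:1/2, Omar:0, Oskar:19/2, Pablo:11/2, Rhea:5/2, Uma:9/2, Yael:7/2.
Oskar has the largest value, 19/2, making it the main broker — the node through which the most shortest paths run.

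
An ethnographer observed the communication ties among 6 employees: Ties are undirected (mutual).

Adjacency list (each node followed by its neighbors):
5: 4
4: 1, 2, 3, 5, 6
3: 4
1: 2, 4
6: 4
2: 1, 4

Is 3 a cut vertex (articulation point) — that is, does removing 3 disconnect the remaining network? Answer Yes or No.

Even without 3, every remaining node can still reach every other (the residual graph is connected), so 3 is not a cut vertex.

No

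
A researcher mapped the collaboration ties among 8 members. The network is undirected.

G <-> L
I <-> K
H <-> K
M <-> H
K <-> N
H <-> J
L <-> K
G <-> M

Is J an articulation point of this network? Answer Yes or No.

No

Even without J, every remaining node can still reach every other (the residual graph is connected), so J is not a cut vertex.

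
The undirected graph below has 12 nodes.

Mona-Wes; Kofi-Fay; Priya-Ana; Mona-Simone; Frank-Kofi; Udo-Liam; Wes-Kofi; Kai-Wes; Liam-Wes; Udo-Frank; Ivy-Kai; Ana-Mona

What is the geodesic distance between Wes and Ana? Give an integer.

2

One shortest route is Wes – Mona – Ana, which uses 2 edges, and Wes and Ana are not directly tied, so nothing shorter exists. So d(Wes,Ana) = 2.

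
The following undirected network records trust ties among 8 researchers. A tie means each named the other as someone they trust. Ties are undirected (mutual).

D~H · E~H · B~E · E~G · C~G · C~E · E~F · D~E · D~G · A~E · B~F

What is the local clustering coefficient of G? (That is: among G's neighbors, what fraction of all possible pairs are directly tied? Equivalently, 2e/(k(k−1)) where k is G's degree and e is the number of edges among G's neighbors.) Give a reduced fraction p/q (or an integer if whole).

G's neighbors: C, D, and E (k = 3).
Possible neighbor pairs: C(3,2) = 3. Edges among them: C–E, D–E → e = 2.
Clustering(G) = 2/3.

2/3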